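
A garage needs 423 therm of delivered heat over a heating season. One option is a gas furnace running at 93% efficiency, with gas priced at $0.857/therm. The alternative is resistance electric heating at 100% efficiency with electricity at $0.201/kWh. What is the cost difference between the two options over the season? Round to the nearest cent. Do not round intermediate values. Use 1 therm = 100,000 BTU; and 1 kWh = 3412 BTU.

Heat load = 423 therm × 100,000 = 42,300,000 BTU
Gas: input = 42,300,000 / 0.93 = 45,483,871 BTU = 454.8 therm → 454.8 × $0.857 = $389.80
Electric: 42,300,000 BTU / 3412 = 12,400 kWh → × $0.201 = $2,491.88
Difference = |$389.80 − $2,491.88| = $2,102.08

$2102.08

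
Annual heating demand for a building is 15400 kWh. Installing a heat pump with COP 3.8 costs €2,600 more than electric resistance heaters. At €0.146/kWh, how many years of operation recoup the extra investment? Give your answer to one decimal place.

1.6 years

Resistance: 15400 kWh × €0.146 = €2,248.40/yr
Heat pump: 15400 / 3.8 = 4053 kWh in → × €0.146 = €591.68/yr
Annual savings = €1,656.72
Payback = €2,600 / €1,656.72 = 1.57 years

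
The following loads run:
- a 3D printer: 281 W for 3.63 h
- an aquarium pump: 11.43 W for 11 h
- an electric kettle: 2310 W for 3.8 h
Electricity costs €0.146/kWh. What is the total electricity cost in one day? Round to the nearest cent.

3D printer: 281 W × 3.63 h = 1,020 Wh = 1.02 kWh
aquarium pump: 11.43 W × 11 h = 126 Wh = 0.1257 kWh
electric kettle: 2310 W × 3.8 h = 8,778 Wh = 8.778 kWh
Total energy = 1.02 + 0.1257 + 8.778 = 9.924 kWh
Cost = 9.924 kWh × €0.146 = €1.45

€1.45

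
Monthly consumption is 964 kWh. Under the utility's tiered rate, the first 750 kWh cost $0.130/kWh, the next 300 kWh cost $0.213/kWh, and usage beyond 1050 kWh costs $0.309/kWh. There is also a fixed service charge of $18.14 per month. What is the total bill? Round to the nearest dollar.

First 750 kWh × $0.130 = $97.50
Next 214 kWh × $0.213 = $45.58
Remaining tier: 0 kWh (not reached)
Energy charge = $143.08; + service $18.14 = $161.22 ≈ $161

$161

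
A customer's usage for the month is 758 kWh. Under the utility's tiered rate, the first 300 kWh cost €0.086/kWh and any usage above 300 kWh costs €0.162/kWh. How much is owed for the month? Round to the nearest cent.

First 300 kWh × €0.086 = €25.80
Remaining 458 kWh × €0.162 = €74.20
Total = €100.00

€100.00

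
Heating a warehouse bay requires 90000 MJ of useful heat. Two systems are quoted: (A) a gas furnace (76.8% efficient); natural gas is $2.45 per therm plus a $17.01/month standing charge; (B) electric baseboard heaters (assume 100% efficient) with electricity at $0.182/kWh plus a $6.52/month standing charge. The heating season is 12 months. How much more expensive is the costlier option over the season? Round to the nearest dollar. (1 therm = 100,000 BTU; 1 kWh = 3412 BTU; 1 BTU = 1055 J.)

$1703

Heat load = 90000 MJ = 90,000,000,000 J / 1055 = 85,308,057 BTU
Gas: input = 85,308,057 / 0.768 = 111,078,199 BTU = 1,111 therm → 1,111 × $2.45 = $2,721.42; + 12 × $17.01 standing = $2,925.54
Electric: 85,308,057 BTU / 3412 = 25,000 kWh → × $0.182 = $4,550.43; + 12 × $6.52 standing = $4,628.67
Difference = |$2,925.54 − $4,628.67| = $1,703.13 ≈ $1703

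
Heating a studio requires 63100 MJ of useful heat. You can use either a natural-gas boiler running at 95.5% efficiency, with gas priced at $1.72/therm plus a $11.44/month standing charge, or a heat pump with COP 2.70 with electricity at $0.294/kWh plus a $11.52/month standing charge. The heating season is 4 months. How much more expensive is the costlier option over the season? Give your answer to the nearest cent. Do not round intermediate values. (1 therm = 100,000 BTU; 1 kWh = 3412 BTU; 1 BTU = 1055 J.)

$831.87

Heat load = 63100 MJ = 63,100,000,000 J / 1055 = 59,810,427 BTU
Gas: input = 59,810,427 / 0.955 = 62,628,719 BTU = 626.3 therm → 626.3 × $1.72 = $1,077.21; + 4 × $11.44 standing = $1,122.97
Heat pump: 59,810,427 BTU / 3412 = 17,530 kWh heat; / 2.70 = 6,492 kWh in → × $0.294 = $1,908.76; + 4 × $11.52 standing = $1,954.84
Difference = |$1,122.97 − $1,954.84| = $831.87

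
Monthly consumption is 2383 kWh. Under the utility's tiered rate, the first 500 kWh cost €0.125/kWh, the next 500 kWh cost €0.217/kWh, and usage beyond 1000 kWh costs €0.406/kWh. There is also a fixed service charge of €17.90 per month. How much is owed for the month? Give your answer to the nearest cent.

€750.40

First 500 kWh × €0.125 = €62.50
Next 500 kWh × €0.217 = €108.50
Remaining 1383 kWh × €0.406 = €561.50
Energy charge = €732.50; + service €17.90 = €750.40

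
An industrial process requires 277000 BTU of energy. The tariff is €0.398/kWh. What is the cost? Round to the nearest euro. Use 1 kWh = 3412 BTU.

€32

277000 BTU × (0.00029308 kWh/BTU) = 81.18 kWh
Cost = 81.18 kWh × €0.398/kWh = €32.31 ≈ €32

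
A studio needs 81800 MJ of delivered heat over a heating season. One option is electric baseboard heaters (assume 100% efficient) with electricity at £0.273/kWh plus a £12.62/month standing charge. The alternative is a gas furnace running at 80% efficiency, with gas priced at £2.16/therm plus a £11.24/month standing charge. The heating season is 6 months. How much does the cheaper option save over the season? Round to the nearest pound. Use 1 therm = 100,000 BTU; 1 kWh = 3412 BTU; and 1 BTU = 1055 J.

£4119

Heat load = 81800 MJ = 81,800,000,000 J / 1055 = 77,535,545 BTU
Gas: input = 77,535,545 / 0.800 = 96,919,431 BTU = 969.2 therm → 969.2 × £2.16 = £2,093.46; + 6 × £11.24 standing = £2,160.90
Electric: 77,535,545 BTU / 3412 = 22,720 kWh → × £0.273 = £6,203.75; + 6 × £12.62 standing = £6,279.47
Difference = |£2,160.90 − £6,279.47| = £4,118.57 ≈ £4119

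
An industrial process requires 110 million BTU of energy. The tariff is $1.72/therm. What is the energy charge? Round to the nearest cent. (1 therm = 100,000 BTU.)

$1892.00

110 million BTU × (10 therm/million BTU) = 1,100 therm
Cost = 1,100 therm × $1.72/therm = $1,892.00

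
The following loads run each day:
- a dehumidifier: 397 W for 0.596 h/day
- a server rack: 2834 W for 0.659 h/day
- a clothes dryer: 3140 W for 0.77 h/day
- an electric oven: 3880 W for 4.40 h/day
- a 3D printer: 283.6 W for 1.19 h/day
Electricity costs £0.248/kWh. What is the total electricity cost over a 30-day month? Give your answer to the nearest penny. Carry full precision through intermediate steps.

dehumidifier: 397 W × 0.596 h × 30 d = 7,098 Wh = 7.098 kWh
server rack: 2834 W × 0.659 h × 30 d = 56,028 Wh = 56.03 kWh
clothes dryer: 3140 W × 0.77 h × 30 d = 72,534 Wh = 72.53 kWh
electric oven: 3880 W × 4.40 h × 30 d = 512,160 Wh = 512.2 kWh
3D printer: 283.6 W × 1.19 h × 30 d = 10,125 Wh = 10.12 kWh
Total energy = 7.098 + 56.03 + 72.53 + 512.2 + 10.12 = 657.9 kWh
Cost = 657.9 kWh × £0.248 = £163.17

£163.17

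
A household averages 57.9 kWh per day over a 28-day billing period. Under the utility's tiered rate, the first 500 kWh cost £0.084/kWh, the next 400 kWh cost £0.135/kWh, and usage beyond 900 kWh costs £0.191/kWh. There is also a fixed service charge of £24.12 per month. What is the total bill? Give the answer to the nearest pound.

Usage = 57.9 kWh/day × 28 days = 1621.2 kWh
First 500 kWh × £0.084 = £42.00
Next 400 kWh × £0.135 = £54.00
Remaining 721.2 kWh × £0.191 = £137.75
Energy charge = £233.75; + service £24.12 = £257.87 ≈ £258

£258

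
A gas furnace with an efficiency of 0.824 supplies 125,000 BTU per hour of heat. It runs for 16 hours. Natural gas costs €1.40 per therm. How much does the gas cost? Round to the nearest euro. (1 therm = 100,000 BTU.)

€34

Heat delivered = 125,000 BTU/h × 16 h = 2,000,000 BTU
Gas input = 2,000,000 / 0.824 = 2,427,184 BTU
= 2,427,184 / 100,000 = 24.27 therm
Cost = 24.27 × €1.40/therm = €33.98 ≈ €34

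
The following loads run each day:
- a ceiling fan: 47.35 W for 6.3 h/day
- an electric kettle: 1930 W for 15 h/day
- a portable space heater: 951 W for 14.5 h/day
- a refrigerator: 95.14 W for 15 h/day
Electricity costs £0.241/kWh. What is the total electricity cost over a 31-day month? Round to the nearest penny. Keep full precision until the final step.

£332.20

ceiling fan: 47.35 W × 6.3 h × 31 d = 9,247 Wh = 9.247 kWh
electric kettle: 1930 W × 15 h × 31 d = 897,450 Wh = 897.5 kWh
portable space heater: 951 W × 14.5 h × 31 d = 427,474 Wh = 427.5 kWh
refrigerator: 95.14 W × 15 h × 31 d = 44,240 Wh = 44.24 kWh
Total energy = 9.247 + 897.5 + 427.5 + 44.24 = 1,378 kWh
Cost = 1,378 kWh × £0.241 = £332.20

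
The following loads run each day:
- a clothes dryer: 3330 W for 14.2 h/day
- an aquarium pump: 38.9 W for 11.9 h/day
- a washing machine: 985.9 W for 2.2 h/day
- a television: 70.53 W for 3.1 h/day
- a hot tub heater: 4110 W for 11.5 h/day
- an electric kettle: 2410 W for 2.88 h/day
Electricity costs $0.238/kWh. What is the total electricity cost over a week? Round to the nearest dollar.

$174

clothes dryer: 3330 W × 14.2 h × 7 d = 331,002 Wh = 331 kWh
aquarium pump: 38.9 W × 11.9 h × 7 d = 3,240 Wh = 3.24 kWh
washing machine: 985.9 W × 2.2 h × 7 d = 15,183 Wh = 15.18 kWh
television: 70.53 W × 3.1 h × 7 d = 1,531 Wh = 1.531 kWh
hot tub heater: 4110 W × 11.5 h × 7 d = 330,855 Wh = 330.9 kWh
electric kettle: 2410 W × 2.88 h × 7 d = 48,586 Wh = 48.59 kWh
Total energy = 331 + 3.24 + 15.18 + 1.531 + 330.9 + 48.59 = 730.4 kWh
Cost = 730.4 kWh × $0.238 = $173.83 ≈ $174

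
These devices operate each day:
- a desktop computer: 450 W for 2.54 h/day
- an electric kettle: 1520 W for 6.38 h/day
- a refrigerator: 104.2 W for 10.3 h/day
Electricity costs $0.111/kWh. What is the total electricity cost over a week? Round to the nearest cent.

desktop computer: 450 W × 2.54 h × 7 d = 8,001 Wh = 8.001 kWh
electric kettle: 1520 W × 6.38 h × 7 d = 67,883 Wh = 67.88 kWh
refrigerator: 104.2 W × 10.3 h × 7 d = 7,513 Wh = 7.513 kWh
Total energy = 8.001 + 67.88 + 7.513 = 83.4 kWh
Cost = 83.4 kWh × $0.111 = $9.26

$9.26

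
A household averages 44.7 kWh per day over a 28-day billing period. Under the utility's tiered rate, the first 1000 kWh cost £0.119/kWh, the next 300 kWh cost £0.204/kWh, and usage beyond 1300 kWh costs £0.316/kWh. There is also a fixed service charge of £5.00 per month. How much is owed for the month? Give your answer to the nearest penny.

£175.33

Usage = 44.7 kWh/day × 28 days = 1251.6 kWh
First 1000 kWh × £0.119 = £119.00
Next 251.6 kWh × £0.204 = £51.33
Remaining tier: 0 kWh (not reached)
Energy charge = £170.33; + service £5.00 = £175.33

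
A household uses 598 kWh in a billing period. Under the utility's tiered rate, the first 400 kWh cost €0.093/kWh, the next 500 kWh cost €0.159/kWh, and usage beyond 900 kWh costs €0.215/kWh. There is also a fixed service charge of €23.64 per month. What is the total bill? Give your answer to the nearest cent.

First 400 kWh × €0.093 = €37.20
Next 198 kWh × €0.159 = €31.48
Remaining tier: 0 kWh (not reached)
Energy charge = €68.68; + service €23.64 = €92.32

€92.32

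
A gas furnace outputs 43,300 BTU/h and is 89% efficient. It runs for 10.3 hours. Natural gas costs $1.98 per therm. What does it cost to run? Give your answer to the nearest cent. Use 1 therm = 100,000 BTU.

$9.92

Heat delivered = 43,300 BTU/h × 10.3 h = 445,990 BTU
Gas input = 445,990 / 0.89 = 501,112 BTU
= 501,112 / 100,000 = 5.011 therm
Cost = 5.011 × $1.98/therm = $9.92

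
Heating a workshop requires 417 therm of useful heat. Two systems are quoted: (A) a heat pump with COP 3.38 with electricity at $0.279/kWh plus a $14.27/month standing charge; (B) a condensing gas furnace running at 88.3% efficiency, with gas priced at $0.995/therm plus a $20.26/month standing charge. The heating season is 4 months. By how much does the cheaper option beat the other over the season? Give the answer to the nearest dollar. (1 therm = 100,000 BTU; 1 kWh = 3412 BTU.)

Heat load = 417 therm × 100,000 = 41,700,000 BTU
Gas: input = 41,700,000 / 0.883 = 47,225,368 BTU = 472.3 therm → 472.3 × $0.995 = $469.89; + 4 × $20.26 standing = $550.93
Heat pump: 41,700,000 BTU / 3412 = 12,220 kWh heat; / 3.38 = 3,616 kWh in → × $0.279 = $1,008.82; + 4 × $14.27 standing = $1,065.90
Difference = |$550.93 − $1,065.90| = $514.97 ≈ $515

$515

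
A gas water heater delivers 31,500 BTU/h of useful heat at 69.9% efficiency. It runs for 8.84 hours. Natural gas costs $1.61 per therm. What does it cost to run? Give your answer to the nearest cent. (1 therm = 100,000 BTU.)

Heat delivered = 31,500 BTU/h × 8.84 h = 278,460 BTU
Gas input = 278,460 / 0.699 = 398,369 BTU
= 398,369 / 100,000 = 3.984 therm
Cost = 3.984 × $1.61/therm = $6.41

$6.41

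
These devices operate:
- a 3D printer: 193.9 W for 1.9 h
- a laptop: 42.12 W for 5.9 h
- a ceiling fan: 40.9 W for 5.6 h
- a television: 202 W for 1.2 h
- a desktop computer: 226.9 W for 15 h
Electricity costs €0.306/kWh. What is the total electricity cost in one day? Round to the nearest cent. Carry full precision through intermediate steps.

3D printer: 193.9 W × 1.9 h = 368 Wh = 0.3684 kWh
laptop: 42.12 W × 5.9 h = 249 Wh = 0.2485 kWh
ceiling fan: 40.9 W × 5.6 h = 229 Wh = 0.229 kWh
television: 202 W × 1.2 h = 242 Wh = 0.2424 kWh
desktop computer: 226.9 W × 15 h = 3,404 Wh = 3.404 kWh
Total energy = 0.3684 + 0.2485 + 0.229 + 0.2424 + 3.404 = 4.492 kWh
Cost = 4.492 kWh × €0.306 = €1.37

€1.37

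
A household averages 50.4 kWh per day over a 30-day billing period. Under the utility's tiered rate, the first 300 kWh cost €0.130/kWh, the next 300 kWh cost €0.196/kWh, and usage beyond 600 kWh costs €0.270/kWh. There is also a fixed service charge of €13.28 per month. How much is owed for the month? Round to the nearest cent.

Usage = 50.4 kWh/day × 30 days = 1512 kWh
First 300 kWh × €0.130 = €39.00
Next 300 kWh × €0.196 = €58.80
Remaining 912 kWh × €0.270 = €246.24
Energy charge = €344.04; + service €13.28 = €357.32

€357.32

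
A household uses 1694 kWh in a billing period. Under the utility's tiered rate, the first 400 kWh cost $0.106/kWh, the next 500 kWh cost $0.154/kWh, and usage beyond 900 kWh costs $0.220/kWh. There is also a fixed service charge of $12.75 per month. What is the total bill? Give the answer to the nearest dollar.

$307

First 400 kWh × $0.106 = $42.40
Next 500 kWh × $0.154 = $77.00
Remaining 794 kWh × $0.220 = $174.68
Energy charge = $294.08; + service $12.75 = $306.83 ≈ $307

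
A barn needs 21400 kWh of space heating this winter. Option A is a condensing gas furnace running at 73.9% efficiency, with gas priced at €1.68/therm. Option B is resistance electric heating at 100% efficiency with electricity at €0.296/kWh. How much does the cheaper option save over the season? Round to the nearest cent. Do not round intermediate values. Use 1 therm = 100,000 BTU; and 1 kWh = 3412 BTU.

Heat load = 21400 kWh × 3412 = 73,016,800 BTU
Gas: input = 73,016,800 / 0.739 = 98,804,871 BTU = 988 therm → 988 × €1.68 = €1,659.92
Electric: 73,016,800 BTU / 3412 = 21,400 kWh → × €0.296 = €6,334.40
Difference = |€1,659.92 − €6,334.40| = €4,674.48

€4674.48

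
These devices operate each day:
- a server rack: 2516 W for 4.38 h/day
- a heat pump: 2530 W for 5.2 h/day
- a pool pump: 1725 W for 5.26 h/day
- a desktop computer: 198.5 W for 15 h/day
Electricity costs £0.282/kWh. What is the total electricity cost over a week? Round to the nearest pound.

server rack: 2516 W × 4.38 h × 7 d = 77,141 Wh = 77.14 kWh
heat pump: 2530 W × 5.2 h × 7 d = 92,092 Wh = 92.09 kWh
pool pump: 1725 W × 5.26 h × 7 d = 63,514 Wh = 63.51 kWh
desktop computer: 198.5 W × 15 h × 7 d = 20,842 Wh = 20.84 kWh
Total energy = 77.14 + 92.09 + 63.51 + 20.84 = 253.6 kWh
Cost = 253.6 kWh × £0.282 = £71.51 ≈ £72

£72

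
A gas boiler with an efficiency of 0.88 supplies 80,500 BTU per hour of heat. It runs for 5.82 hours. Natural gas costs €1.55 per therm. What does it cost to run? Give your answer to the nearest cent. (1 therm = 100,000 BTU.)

€8.25

Heat delivered = 80,500 BTU/h × 5.82 h = 468,510 BTU
Gas input = 468,510 / 0.88 = 532,398 BTU
= 532,398 / 100,000 = 5.324 therm
Cost = 5.324 × €1.55/therm = €8.25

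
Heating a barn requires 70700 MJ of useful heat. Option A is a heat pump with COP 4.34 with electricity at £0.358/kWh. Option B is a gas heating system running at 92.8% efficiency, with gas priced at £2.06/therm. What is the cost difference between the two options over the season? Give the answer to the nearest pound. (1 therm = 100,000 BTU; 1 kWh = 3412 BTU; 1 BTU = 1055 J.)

£133

Heat load = 70700 MJ = 70,700,000,000 J / 1055 = 67,014,218 BTU
Gas: input = 67,014,218 / 0.928 = 72,213,597 BTU = 722.1 therm → 722.1 × £2.06 = £1,487.60
Heat pump: 67,014,218 BTU / 3412 = 19,640 kWh heat; / 4.34 = 4,526 kWh in → × £0.358 = £1,620.14
Difference = |£1,487.60 − £1,620.14| = £132.53 ≈ £133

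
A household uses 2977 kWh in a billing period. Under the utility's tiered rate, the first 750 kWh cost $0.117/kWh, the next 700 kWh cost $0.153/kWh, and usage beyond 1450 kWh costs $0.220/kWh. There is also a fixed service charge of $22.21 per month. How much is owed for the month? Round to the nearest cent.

First 750 kWh × $0.117 = $87.75
Next 700 kWh × $0.153 = $107.10
Remaining 1527 kWh × $0.220 = $335.94
Energy charge = $530.79; + service $22.21 = $553.00

$553.00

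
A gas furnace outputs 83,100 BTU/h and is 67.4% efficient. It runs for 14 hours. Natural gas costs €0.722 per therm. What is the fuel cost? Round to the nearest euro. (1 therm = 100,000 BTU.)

Heat delivered = 83,100 BTU/h × 14 h = 1,163,400 BTU
Gas input = 1,163,400 / 0.674 = 1,726,113 BTU
= 1,726,113 / 100,000 = 17.26 therm
Cost = 17.26 × €0.722/therm = €12.46 ≈ €12

€12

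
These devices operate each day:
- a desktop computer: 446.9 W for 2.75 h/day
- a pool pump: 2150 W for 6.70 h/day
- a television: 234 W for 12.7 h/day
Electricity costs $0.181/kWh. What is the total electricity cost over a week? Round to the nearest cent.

$23.57

desktop computer: 446.9 W × 2.75 h × 7 d = 8,603 Wh = 8.603 kWh
pool pump: 2150 W × 6.70 h × 7 d = 100,835 Wh = 100.8 kWh
television: 234 W × 12.7 h × 7 d = 20,803 Wh = 20.8 kWh
Total energy = 8.603 + 100.8 + 20.8 = 130.2 kWh
Cost = 130.2 kWh × $0.181 = $23.57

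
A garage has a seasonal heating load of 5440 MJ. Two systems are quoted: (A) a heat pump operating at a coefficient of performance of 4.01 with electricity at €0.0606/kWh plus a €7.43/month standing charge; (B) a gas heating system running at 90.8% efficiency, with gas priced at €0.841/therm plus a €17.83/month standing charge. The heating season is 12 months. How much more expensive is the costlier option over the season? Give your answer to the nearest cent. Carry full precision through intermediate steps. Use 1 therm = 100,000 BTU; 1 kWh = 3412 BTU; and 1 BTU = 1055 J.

Heat load = 5440 MJ = 5,440,000,000 J / 1055 = 5,156,398 BTU
Gas: input = 5,156,398 / 0.908 = 5,678,853 BTU = 56.79 therm → 56.79 × €0.841 = €47.76; + 12 × €17.83 standing = €261.72
Heat pump: 5,156,398 BTU / 3412 = 1,511 kWh heat; / 4.01 = 376.9 kWh in → × €0.0606 = €22.84; + 12 × €7.43 standing = €112.00
Difference = |€261.72 − €112.00| = €149.72

€149.72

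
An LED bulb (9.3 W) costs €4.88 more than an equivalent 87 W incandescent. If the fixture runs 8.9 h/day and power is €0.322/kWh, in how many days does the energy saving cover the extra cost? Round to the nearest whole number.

Power saved = 87 − 9.3 = 77.7 W
Daily energy saved = 77.7 W × 8.9 h = 691.5 Wh = 0.69153 kWh
Daily savings = 0.69153 × €0.322 = €0.2227
Payback = €4.88 / €0.2227 per day = 21.92 days

22 days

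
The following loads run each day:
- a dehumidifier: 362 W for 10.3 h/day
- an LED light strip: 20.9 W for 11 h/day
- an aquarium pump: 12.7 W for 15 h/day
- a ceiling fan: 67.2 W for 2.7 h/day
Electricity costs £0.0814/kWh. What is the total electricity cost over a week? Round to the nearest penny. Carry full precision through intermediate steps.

dehumidifier: 362 W × 10.3 h × 7 d = 26,100 Wh = 26.1 kWh
LED light strip: 20.9 W × 11 h × 7 d = 1,609 Wh = 1.609 kWh
aquarium pump: 12.7 W × 15 h × 7 d = 1,334 Wh = 1.333 kWh
ceiling fan: 67.2 W × 2.7 h × 7 d = 1,270 Wh = 1.27 kWh
Total energy = 26.1 + 1.609 + 1.333 + 1.27 = 30.31 kWh
Cost = 30.31 kWh × £0.0814 = £2.47

£2.47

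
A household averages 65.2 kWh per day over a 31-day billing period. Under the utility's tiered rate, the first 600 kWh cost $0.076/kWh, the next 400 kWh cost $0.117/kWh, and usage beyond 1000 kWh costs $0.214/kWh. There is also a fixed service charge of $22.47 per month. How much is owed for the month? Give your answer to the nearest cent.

$333.41

Usage = 65.2 kWh/day × 31 days = 2021.2 kWh
First 600 kWh × $0.076 = $45.60
Next 400 kWh × $0.117 = $46.80
Remaining 1021.2 kWh × $0.214 = $218.54
Energy charge = $310.94; + service $22.47 = $333.41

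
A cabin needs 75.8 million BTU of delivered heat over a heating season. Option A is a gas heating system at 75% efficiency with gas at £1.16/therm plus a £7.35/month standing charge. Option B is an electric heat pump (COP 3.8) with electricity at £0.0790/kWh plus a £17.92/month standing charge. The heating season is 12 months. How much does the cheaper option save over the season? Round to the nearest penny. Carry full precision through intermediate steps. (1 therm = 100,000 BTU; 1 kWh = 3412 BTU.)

£583.68

Heat load = 75.8 × 10⁶ BTU = 75,800,000 BTU
Gas: input = 75,800,000 / 0.75 = 101,066,667 BTU = 1,011 therm → 1,011 × £1.16 = £1,172.37; + 12 × £7.35 standing = £1,260.57
Heat pump: 75,800,000 BTU / 3412 = 22,220 kWh heat; / 3.8 = 5,846 kWh in → × £0.0790 = £461.85; + 12 × £17.92 standing = £676.89
Difference = |£1,260.57 − £676.89| = £583.68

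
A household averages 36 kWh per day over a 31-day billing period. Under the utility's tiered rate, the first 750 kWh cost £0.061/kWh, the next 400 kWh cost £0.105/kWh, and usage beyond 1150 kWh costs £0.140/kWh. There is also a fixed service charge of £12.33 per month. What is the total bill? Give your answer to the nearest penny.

£96.51

Usage = 36 kWh/day × 31 days = 1116 kWh
First 750 kWh × £0.061 = £45.75
Next 366 kWh × £0.105 = £38.43
Remaining tier: 0 kWh (not reached)
Energy charge = £84.18; + service £12.33 = £96.51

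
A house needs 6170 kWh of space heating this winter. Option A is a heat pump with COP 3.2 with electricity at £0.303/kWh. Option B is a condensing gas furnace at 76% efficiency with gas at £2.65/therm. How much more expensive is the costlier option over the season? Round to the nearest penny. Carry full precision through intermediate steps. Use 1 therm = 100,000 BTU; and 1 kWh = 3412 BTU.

Heat load = 6170 kWh × 3412 = 21,052,040 BTU
Gas: input = 21,052,040 / 0.76 = 27,700,053 BTU = 277 therm → 277 × £2.65 = £734.05
Heat pump: 21,052,040 BTU / 3412 = 6,170 kWh heat; / 3.2 = 1,928 kWh in → × £0.303 = £584.22
Difference = |£734.05 − £584.22| = £149.83

£149.83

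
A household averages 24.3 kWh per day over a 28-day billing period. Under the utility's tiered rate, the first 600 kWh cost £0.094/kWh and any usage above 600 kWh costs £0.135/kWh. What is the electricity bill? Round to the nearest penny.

£67.25

Usage = 24.3 kWh/day × 28 days = 680.4 kWh
First 600 kWh × £0.094 = £56.40
Remaining 80.4 kWh × £0.135 = £10.85
Total = £67.25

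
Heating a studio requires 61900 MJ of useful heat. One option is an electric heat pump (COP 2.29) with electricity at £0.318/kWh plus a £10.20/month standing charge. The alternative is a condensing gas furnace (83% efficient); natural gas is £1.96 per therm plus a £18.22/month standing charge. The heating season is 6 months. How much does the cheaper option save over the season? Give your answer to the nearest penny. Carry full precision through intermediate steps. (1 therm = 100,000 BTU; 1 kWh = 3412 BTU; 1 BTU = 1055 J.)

£954.27

Heat load = 61900 MJ = 61,900,000,000 J / 1055 = 58,672,986 BTU
Gas: input = 58,672,986 / 0.83 = 70,690,344 BTU = 706.9 therm → 706.9 × £1.96 = £1,385.53; + 6 × £18.22 standing = £1,494.85
Heat pump: 58,672,986 BTU / 3412 = 17,200 kWh heat; / 2.29 = 7,509 kWh in → × £0.318 = £2,387.93; + 6 × £10.20 standing = £2,449.13
Difference = |£1,494.85 − £2,449.13| = £954.27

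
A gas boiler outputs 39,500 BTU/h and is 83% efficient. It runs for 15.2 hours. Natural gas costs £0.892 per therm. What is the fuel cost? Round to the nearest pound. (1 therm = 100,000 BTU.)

£6

Heat delivered = 39,500 BTU/h × 15.2 h = 600,400 BTU
Gas input = 600,400 / 0.83 = 723,373 BTU
= 723,373 / 100,000 = 7.234 therm
Cost = 7.234 × £0.892/therm = £6.45 ≈ £6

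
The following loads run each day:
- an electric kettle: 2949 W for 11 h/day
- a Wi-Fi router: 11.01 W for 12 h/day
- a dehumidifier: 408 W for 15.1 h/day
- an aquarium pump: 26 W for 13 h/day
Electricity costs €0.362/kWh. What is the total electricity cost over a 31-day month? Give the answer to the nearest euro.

electric kettle: 2949 W × 11 h × 31 d = 1,005,609 Wh = 1,006 kWh
Wi-Fi router: 11.01 W × 12 h × 31 d = 4,096 Wh = 4.096 kWh
dehumidifier: 408 W × 15.1 h × 31 d = 190,985 Wh = 191 kWh
aquarium pump: 26 W × 13 h × 31 d = 10,478 Wh = 10.48 kWh
Total energy = 1,006 + 4.096 + 191 + 10.48 = 1,211 kWh
Cost = 1,211 kWh × €0.362 = €438.44 ≈ €438

€438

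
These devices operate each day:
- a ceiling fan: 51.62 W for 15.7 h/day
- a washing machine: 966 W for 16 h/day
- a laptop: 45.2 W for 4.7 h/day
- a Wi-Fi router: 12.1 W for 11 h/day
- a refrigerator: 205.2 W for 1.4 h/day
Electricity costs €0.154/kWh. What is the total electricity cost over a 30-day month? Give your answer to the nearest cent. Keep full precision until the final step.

ceiling fan: 51.62 W × 15.7 h × 30 d = 24,313 Wh = 24.31 kWh
washing machine: 966 W × 16 h × 30 d = 463,680 Wh = 463.7 kWh
laptop: 45.2 W × 4.7 h × 30 d = 6,373 Wh = 6.373 kWh
Wi-Fi router: 12.1 W × 11 h × 30 d = 3,993 Wh = 3.993 kWh
refrigerator: 205.2 W × 1.4 h × 30 d = 8,618 Wh = 8.618 kWh
Total energy = 24.31 + 463.7 + 6.373 + 3.993 + 8.618 = 507 kWh
Cost = 507 kWh × €0.154 = €78.07

€78.07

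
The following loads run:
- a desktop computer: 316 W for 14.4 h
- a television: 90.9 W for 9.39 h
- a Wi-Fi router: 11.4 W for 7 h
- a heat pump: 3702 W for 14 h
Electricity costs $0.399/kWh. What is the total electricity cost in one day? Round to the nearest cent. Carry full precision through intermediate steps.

desktop computer: 316 W × 14.4 h = 4,550 Wh = 4.55 kWh
television: 90.9 W × 9.39 h = 854 Wh = 0.8536 kWh
Wi-Fi router: 11.4 W × 7 h = 80 Wh = 0.0798 kWh
heat pump: 3702 W × 14 h = 51,828 Wh = 51.83 kWh
Total energy = 4.55 + 0.8536 + 0.0798 + 51.83 = 57.31 kWh
Cost = 57.31 kWh × $0.399 = $22.87

$22.87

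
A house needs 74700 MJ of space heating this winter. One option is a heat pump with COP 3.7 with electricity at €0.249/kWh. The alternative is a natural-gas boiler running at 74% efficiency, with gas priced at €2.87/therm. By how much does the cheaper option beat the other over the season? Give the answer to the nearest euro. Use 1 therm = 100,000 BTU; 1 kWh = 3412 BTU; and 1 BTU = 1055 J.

Heat load = 74700 MJ = 74,700,000,000 J / 1055 = 70,805,687 BTU
Gas: input = 70,805,687 / 0.74 = 95,683,361 BTU = 956.8 therm → 956.8 × €2.87 = €2,746.11
Heat pump: 70,805,687 BTU / 3412 = 20,750 kWh heat; / 3.7 = 5,609 kWh in → × €0.249 = €1,396.55
Difference = |€2,746.11 − €1,396.55| = €1,349.56 ≈ €1350

€1350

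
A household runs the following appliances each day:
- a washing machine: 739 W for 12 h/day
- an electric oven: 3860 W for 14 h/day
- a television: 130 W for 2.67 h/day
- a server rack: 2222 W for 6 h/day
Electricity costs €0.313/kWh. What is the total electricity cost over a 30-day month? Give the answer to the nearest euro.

€719

washing machine: 739 W × 12 h × 30 d = 266,040 Wh = 266 kWh
electric oven: 3860 W × 14 h × 30 d = 1,621,200 Wh = 1,621 kWh
television: 130 W × 2.67 h × 30 d = 10,413 Wh = 10.41 kWh
server rack: 2222 W × 6 h × 30 d = 399,960 Wh = 400 kWh
Total energy = 266 + 1,621 + 10.41 + 400 = 2,298 kWh
Cost = 2,298 kWh × €0.313 = €719.15 ≈ €719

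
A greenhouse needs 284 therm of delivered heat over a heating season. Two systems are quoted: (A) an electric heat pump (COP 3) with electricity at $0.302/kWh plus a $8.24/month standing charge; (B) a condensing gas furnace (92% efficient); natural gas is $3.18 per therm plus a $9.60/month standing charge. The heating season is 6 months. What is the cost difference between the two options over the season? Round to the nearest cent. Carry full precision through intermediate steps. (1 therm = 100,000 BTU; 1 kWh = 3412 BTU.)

$151.91

Heat load = 284 therm × 100,000 = 28,400,000 BTU
Gas: input = 28,400,000 / 0.92 = 30,869,565 BTU = 308.7 therm → 308.7 × $3.18 = $981.65; + 6 × $9.60 standing = $1,039.25
Heat pump: 28,400,000 BTU / 3412 = 8,324 kWh heat; / 3 = 2,775 kWh in → × $0.302 = $837.91; + 6 × $8.24 standing = $887.35
Difference = |$1,039.25 − $887.35| = $151.91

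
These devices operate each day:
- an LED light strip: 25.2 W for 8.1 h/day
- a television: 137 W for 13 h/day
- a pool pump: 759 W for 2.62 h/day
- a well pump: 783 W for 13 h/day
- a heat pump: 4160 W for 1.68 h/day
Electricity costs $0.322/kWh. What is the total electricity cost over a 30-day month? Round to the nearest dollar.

LED light strip: 25.2 W × 8.1 h × 30 d = 6,124 Wh = 6.124 kWh
television: 137 W × 13 h × 30 d = 53,430 Wh = 53.43 kWh
pool pump: 759 W × 2.62 h × 30 d = 59,657 Wh = 59.66 kWh
well pump: 783 W × 13 h × 30 d = 305,370 Wh = 305.4 kWh
heat pump: 4160 W × 1.68 h × 30 d = 209,664 Wh = 209.7 kWh
Total energy = 6.124 + 53.43 + 59.66 + 305.4 + 209.7 = 634.2 kWh
Cost = 634.2 kWh × $0.322 = $204.23 ≈ $204

$204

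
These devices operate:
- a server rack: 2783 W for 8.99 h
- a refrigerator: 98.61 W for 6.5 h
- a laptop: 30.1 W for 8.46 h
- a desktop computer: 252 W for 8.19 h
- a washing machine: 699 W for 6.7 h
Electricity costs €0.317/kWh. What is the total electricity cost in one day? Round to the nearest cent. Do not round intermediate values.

server rack: 2783 W × 8.99 h = 25,019 Wh = 25.02 kWh
refrigerator: 98.61 W × 6.5 h = 641 Wh = 0.641 kWh
laptop: 30.1 W × 8.46 h = 255 Wh = 0.2546 kWh
desktop computer: 252 W × 8.19 h = 2,064 Wh = 2.064 kWh
washing machine: 699 W × 6.7 h = 4,683 Wh = 4.683 kWh
Total energy = 25.02 + 0.641 + 0.2546 + 2.064 + 4.683 = 32.66 kWh
Cost = 32.66 kWh × €0.317 = €10.35

€10.35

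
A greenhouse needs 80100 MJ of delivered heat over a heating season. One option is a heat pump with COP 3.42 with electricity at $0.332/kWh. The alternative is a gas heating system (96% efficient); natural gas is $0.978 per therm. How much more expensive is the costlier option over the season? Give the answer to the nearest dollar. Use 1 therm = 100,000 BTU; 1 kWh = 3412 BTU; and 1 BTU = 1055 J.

Heat load = 80100 MJ = 80,100,000,000 J / 1055 = 75,924,171 BTU
Gas: input = 75,924,171 / 0.96 = 79,087,678 BTU = 790.9 therm → 790.9 × $0.978 = $773.48
Heat pump: 75,924,171 BTU / 3412 = 22,250 kWh heat; / 3.42 = 6,506 kWh in → × $0.332 = $2,160.15
Difference = |$773.48 − $2,160.15| = $1,386.67 ≈ $1387

$1387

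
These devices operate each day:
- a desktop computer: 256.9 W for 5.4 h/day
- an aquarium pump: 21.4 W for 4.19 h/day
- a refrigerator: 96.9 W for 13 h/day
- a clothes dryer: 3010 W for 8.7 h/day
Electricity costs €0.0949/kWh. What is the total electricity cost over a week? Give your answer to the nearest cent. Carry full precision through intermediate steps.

€19.21

desktop computer: 256.9 W × 5.4 h × 7 d = 9,711 Wh = 9.711 kWh
aquarium pump: 21.4 W × 4.19 h × 7 d = 628 Wh = 0.6277 kWh
refrigerator: 96.9 W × 13 h × 7 d = 8,818 Wh = 8.818 kWh
clothes dryer: 3010 W × 8.7 h × 7 d = 183,309 Wh = 183.3 kWh
Total energy = 9.711 + 0.6277 + 8.818 + 183.3 = 202.5 kWh
Cost = 202.5 kWh × €0.0949 = €19.21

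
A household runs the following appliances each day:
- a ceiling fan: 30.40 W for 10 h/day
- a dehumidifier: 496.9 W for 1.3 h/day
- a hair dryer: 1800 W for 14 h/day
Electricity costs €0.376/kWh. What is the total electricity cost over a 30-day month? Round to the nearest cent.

ceiling fan: 30.40 W × 10 h × 30 d = 9,120 Wh = 9.12 kWh
dehumidifier: 496.9 W × 1.3 h × 30 d = 19,379 Wh = 19.38 kWh
hair dryer: 1800 W × 14 h × 30 d = 756,000 Wh = 756 kWh
Total energy = 9.12 + 19.38 + 756 = 784.5 kWh
Cost = 784.5 kWh × €0.376 = €294.97

€294.97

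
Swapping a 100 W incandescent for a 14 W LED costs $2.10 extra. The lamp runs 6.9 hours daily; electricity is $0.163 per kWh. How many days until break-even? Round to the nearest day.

22 days

Power saved = 100 − 14 = 86 W
Daily energy saved = 86 W × 6.9 h = 593.4 Wh = 0.5934 kWh
Daily savings = 0.5934 × $0.163 = $0.0967
Payback = $2.10 / $0.0967 per day = 21.71 days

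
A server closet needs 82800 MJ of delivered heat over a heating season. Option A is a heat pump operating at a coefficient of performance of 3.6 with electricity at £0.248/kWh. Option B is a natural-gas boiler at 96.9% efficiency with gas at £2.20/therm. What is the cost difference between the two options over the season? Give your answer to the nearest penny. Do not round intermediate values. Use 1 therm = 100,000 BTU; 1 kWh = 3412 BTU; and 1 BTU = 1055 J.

Heat load = 82800 MJ = 82,800,000,000 J / 1055 = 78,483,412 BTU
Gas: input = 78,483,412 / 0.969 = 80,994,234 BTU = 809.9 therm → 809.9 × £2.20 = £1,781.87
Heat pump: 78,483,412 BTU / 3412 = 23,000 kWh heat; / 3.6 = 6,389 kWh in → × £0.248 = £1,584.59
Difference = |£1,781.87 − £1,584.59| = £197.28

£197.28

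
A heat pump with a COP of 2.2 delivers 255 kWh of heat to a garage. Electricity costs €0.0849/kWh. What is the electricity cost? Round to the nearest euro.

€10

Electrical input = 255 kWh / 2.2 = 115.9 kWh
Cost = 115.9 × €0.0849/kWh = €9.84 ≈ €10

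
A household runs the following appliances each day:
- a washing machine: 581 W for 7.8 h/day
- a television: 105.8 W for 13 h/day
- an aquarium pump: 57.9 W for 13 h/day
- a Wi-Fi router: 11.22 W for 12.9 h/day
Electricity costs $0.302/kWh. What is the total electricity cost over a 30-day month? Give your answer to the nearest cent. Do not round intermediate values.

$61.65

washing machine: 581 W × 7.8 h × 30 d = 135,954 Wh = 136 kWh
television: 105.8 W × 13 h × 30 d = 41,262 Wh = 41.26 kWh
aquarium pump: 57.9 W × 13 h × 30 d = 22,581 Wh = 22.58 kWh
Wi-Fi router: 11.22 W × 12.9 h × 30 d = 4,342 Wh = 4.342 kWh
Total energy = 136 + 41.26 + 22.58 + 4.342 = 204.1 kWh
Cost = 204.1 kWh × $0.302 = $61.65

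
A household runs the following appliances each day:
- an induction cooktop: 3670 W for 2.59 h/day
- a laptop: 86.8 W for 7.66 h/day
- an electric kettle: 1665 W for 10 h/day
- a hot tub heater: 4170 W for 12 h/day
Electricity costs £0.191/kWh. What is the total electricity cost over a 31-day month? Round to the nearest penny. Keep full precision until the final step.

£455.09

induction cooktop: 3670 W × 2.59 h × 31 d = 294,664 Wh = 294.7 kWh
laptop: 86.8 W × 7.66 h × 31 d = 20,612 Wh = 20.61 kWh
electric kettle: 1665 W × 10 h × 31 d = 516,150 Wh = 516.1 kWh
hot tub heater: 4170 W × 12 h × 31 d = 1,551,240 Wh = 1,551 kWh
Total energy = 294.7 + 20.61 + 516.1 + 1,551 = 2,383 kWh
Cost = 2,383 kWh × £0.191 = £455.09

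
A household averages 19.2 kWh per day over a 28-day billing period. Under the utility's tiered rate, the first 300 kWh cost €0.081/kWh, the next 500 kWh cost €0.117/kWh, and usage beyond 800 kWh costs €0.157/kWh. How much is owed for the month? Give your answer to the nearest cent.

Usage = 19.2 kWh/day × 28 days = 537.6 kWh
First 300 kWh × €0.081 = €24.30
Next 237.6 kWh × €0.117 = €27.80
Remaining tier: 0 kWh (not reached)
Total = €52.10

€52.10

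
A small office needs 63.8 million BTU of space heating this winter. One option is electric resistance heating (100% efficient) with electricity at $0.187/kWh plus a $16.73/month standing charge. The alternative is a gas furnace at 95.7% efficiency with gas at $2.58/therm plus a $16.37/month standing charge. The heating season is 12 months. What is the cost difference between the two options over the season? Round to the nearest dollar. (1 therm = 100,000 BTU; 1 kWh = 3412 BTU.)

Heat load = 63.8 × 10⁶ BTU = 63,800,000 BTU
Gas: input = 63,800,000 / 0.957 = 66,666,667 BTU = 666.7 therm → 666.7 × $2.58 = $1,720.00; + 12 × $16.37 standing = $1,916.44
Electric: 63,800,000 BTU / 3412 = 18,700 kWh → × $0.187 = $3,496.66; + 12 × $16.73 standing = $3,697.42
Difference = |$1,916.44 − $3,697.42| = $1,780.98 ≈ $1781

$1781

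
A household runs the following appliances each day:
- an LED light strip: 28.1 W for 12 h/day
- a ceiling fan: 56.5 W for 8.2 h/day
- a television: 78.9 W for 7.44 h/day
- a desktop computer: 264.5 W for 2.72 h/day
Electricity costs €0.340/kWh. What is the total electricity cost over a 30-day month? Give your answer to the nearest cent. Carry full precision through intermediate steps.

€21.49

LED light strip: 28.1 W × 12 h × 30 d = 10,116 Wh = 10.12 kWh
ceiling fan: 56.5 W × 8.2 h × 30 d = 13,899 Wh = 13.9 kWh
television: 78.9 W × 7.44 h × 30 d = 17,610 Wh = 17.61 kWh
desktop computer: 264.5 W × 2.72 h × 30 d = 21,583 Wh = 21.58 kWh
Total energy = 10.12 + 13.9 + 17.61 + 21.58 = 63.21 kWh
Cost = 63.21 kWh × €0.340 = €21.49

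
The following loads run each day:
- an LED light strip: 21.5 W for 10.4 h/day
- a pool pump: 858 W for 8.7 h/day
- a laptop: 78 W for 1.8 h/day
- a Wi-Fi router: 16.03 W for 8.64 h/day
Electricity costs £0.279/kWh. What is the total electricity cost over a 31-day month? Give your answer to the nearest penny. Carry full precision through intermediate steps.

£68.91

LED light strip: 21.5 W × 10.4 h × 31 d = 6,932 Wh = 6.932 kWh
pool pump: 858 W × 8.7 h × 31 d = 231,403 Wh = 231.4 kWh
laptop: 78 W × 1.8 h × 31 d = 4,352 Wh = 4.352 kWh
Wi-Fi router: 16.03 W × 8.64 h × 31 d = 4,293 Wh = 4.293 kWh
Total energy = 6.932 + 231.4 + 4.352 + 4.293 = 247 kWh
Cost = 247 kWh × £0.279 = £68.91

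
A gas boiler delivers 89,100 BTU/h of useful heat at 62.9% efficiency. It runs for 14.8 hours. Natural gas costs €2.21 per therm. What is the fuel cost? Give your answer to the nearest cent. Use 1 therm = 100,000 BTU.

Heat delivered = 89,100 BTU/h × 14.8 h = 1,318,680 BTU
Gas input = 1,318,680 / 0.629 = 2,096,471 BTU
= 2,096,471 / 100,000 = 20.96 therm
Cost = 20.96 × €2.21/therm = €46.33

€46.33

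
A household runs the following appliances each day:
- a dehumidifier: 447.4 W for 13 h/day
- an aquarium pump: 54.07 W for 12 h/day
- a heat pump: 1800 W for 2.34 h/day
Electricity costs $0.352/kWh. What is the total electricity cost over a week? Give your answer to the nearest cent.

dehumidifier: 447.4 W × 13 h × 7 d = 40,713 Wh = 40.71 kWh
aquarium pump: 54.07 W × 12 h × 7 d = 4,542 Wh = 4.542 kWh
heat pump: 1800 W × 2.34 h × 7 d = 29,484 Wh = 29.48 kWh
Total energy = 40.71 + 4.542 + 29.48 = 74.74 kWh
Cost = 74.74 kWh × $0.352 = $26.31

$26.31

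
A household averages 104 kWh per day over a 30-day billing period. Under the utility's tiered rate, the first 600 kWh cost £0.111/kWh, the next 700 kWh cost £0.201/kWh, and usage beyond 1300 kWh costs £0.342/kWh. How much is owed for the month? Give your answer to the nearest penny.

Usage = 104 kWh/day × 30 days = 3120 kWh
First 600 kWh × £0.111 = £66.60
Next 700 kWh × £0.201 = £140.70
Remaining 1820 kWh × £0.342 = £622.44
Total = £829.74

£829.74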